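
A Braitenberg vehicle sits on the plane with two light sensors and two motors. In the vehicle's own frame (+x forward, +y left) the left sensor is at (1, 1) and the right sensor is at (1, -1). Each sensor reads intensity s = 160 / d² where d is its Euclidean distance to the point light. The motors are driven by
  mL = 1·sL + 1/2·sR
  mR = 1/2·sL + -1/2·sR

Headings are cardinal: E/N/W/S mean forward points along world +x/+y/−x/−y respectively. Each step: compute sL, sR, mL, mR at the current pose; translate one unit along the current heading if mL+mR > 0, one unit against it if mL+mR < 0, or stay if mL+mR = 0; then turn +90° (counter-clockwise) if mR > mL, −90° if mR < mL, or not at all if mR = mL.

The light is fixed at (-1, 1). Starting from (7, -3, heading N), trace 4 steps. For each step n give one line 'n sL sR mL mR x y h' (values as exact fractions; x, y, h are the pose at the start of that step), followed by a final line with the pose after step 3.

n=0: pose=(7,-3,N); sL=80/29, sR=16/9; mL=952/261, mR=128/261; mL+mR=120/29 → advance +1; mR−mL=-824/261 → turn -1·90°
n=1: pose=(7,-2,E); sL=32/17, sR=160/97; mL=4464/1649, mR=192/1649; mL+mR=48/17 → advance +1; mR−mL=-4272/1649 → turn -1·90°
n=2: pose=(8,-2,S); sL=40/29, sR=2; mL=69/29, mR=-9/29; mL+mR=60/29 → advance +1; mR−mL=-78/29 → turn -1·90°
n=3: pose=(8,-3,W); sL=160/89, sR=160/73; mL=18800/6497, mR=-1280/6497; mL+mR=240/89 → advance +1; mR−mL=-20080/6497 → turn -1·90°

0 80/29 16/9 952/261 128/261 7 -3 N
1 32/17 160/97 4464/1649 192/1649 7 -2 E
2 40/29 2 69/29 -9/29 8 -2 S
3 160/89 160/73 18800/6497 -1280/6497 8 -3 W
final 7 -3 N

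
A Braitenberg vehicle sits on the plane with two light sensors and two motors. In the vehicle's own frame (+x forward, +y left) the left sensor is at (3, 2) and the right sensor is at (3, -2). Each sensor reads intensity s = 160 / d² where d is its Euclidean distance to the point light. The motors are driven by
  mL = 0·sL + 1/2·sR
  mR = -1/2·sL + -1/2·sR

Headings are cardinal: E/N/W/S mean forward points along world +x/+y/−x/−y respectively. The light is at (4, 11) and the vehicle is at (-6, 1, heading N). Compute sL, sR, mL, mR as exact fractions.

160/193 160/113 80/113 -24480/21809

left sensor world pos  = (-8, 4); dL² = 193
right sensor world pos = (-4, 4); dR² = 113
sL = 160/193 = 160/193
sR = 160/113 = 160/113
mL = 0·sL + 1/2·sR = 80/113
mR = -1/2·sL + -1/2·sR = -24480/21809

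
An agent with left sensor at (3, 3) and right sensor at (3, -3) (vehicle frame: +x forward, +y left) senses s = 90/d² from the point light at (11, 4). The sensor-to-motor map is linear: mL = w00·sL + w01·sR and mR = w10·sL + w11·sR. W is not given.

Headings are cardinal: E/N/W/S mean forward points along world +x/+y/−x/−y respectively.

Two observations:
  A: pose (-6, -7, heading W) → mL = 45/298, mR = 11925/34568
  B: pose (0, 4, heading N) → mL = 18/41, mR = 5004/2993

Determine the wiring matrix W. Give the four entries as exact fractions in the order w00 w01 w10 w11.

1 0 1 1

obs A: pose=(-6,-7,W) → sL=45/298, sR=45/232, mL=45/298, mR=11925/34568
obs B: pose=(0,4,N) → sL=18/41, sR=90/73, mL=18/41, mR=5004/2993
sensor matrix S = [[45/298, 45/232], [18/41, 90/73]]; det S = 5225715/51731012
solve [mL_A; mL_B] = S·[w00; w01] and [mR_A; mR_B] = S·[w10; w11]:
  w00 = 1, w01 = 0, w10 = 1, w11 = 1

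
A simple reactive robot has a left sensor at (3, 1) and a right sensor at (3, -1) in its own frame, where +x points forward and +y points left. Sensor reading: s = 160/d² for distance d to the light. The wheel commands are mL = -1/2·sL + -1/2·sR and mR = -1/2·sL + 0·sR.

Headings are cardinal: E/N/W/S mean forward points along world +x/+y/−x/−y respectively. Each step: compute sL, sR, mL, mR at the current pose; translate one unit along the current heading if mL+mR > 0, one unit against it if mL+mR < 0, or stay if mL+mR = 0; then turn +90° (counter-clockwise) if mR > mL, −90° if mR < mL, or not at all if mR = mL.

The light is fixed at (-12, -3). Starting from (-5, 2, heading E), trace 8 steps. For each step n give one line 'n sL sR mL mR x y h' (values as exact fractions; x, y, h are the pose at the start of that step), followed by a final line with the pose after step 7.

0 20/17 40/29 -630/493 -10/17 -5 2 E
1 160/89 160/113 -16160/10057 -80/89 -6 2 N
2 80/9 80/17 -1040/153 -40/9 -6 1 W
3 32/13 160/37 -1632/481 -16/13 -5 1 S
4 20/17 40/29 -630/493 -10/17 -5 2 E
5 160/89 160/113 -16160/10057 -80/89 -6 2 N
6 80/9 80/17 -1040/153 -40/9 -6 1 W
7 32/13 160/37 -1632/481 -16/13 -5 1 S
final -5 2 E

n=0: pose=(-5,2,E); sL=20/17, sR=40/29; mL=-630/493, mR=-10/17; mL+mR=-920/493 → advance -1; mR−mL=20/29 → turn +1·90°
n=1: pose=(-6,2,N); sL=160/89, sR=160/113; mL=-16160/10057, mR=-80/89; mL+mR=-25200/10057 → advance -1; mR−mL=80/113 → turn +1·90°
n=2: pose=(-6,1,W); sL=80/9, sR=80/17; mL=-1040/153, mR=-40/9; mL+mR=-1720/153 → advance -1; mR−mL=40/17 → turn +1·90°
n=3: pose=(-5,1,S); sL=32/13, sR=160/37; mL=-1632/481, mR=-16/13; mL+mR=-2224/481 → advance -1; mR−mL=80/37 → turn +1·90°
n=4: pose=(-5,2,E); sL=20/17, sR=40/29; mL=-630/493, mR=-10/17; mL+mR=-920/493 → advance -1; mR−mL=20/29 → turn +1·90°
n=5: pose=(-6,2,N); sL=160/89, sR=160/113; mL=-16160/10057, mR=-80/89; mL+mR=-25200/10057 → advance -1; mR−mL=80/113 → turn +1·90°
n=6: pose=(-6,1,W); sL=80/9, sR=80/17; mL=-1040/153, mR=-40/9; mL+mR=-1720/153 → advance -1; mR−mL=40/17 → turn +1·90°
n=7: pose=(-5,1,S); sL=32/13, sR=160/37; mL=-1632/481, mR=-16/13; mL+mR=-2224/481 → advance -1; mR−mL=80/37 → turn +1·90°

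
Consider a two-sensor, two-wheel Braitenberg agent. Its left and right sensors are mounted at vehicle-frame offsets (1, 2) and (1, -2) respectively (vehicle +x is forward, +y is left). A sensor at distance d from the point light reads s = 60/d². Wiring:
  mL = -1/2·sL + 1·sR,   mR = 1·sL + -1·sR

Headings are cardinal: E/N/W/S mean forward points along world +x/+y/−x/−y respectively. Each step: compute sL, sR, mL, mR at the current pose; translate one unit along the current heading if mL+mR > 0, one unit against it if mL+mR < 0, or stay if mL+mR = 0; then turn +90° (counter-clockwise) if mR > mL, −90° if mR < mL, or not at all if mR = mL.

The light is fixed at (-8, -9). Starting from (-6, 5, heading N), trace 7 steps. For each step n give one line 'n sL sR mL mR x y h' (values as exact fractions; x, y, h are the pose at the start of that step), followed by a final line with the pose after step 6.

n=0: pose=(-6,5,N); sL=4/15, sR=60/241; mL=418/3615, mR=64/3615; mL+mR=2/15 → advance +1; mR−mL=-118/1205 → turn -1·90°
n=1: pose=(-6,6,E); sL=30/149, sR=30/89; mL=3135/13261, mR=-1800/13261; mL+mR=15/149 → advance +1; mR−mL=-4935/13261 → turn -1·90°
n=2: pose=(-5,6,S); sL=60/221, sR=60/197; mL=7350/43537, mR=-1440/43537; mL+mR=30/221 → advance +1; mR−mL=-8790/43537 → turn -1·90°
n=3: pose=(-5,5,W); sL=15/37, sR=3/13; mL=27/962, mR=84/481; mL+mR=15/74 → advance +1; mR−mL=141/962 → turn +1·90°
n=4: pose=(-6,5,S); sL=12/37, sR=60/169; mL=1206/6253, mR=-192/6253; mL+mR=6/37 → advance +1; mR−mL=-1398/6253 → turn -1·90°
n=5: pose=(-6,4,W); sL=30/61, sR=30/113; mL=135/6893, mR=1560/6893; mL+mR=15/61 → advance +1; mR−mL=1425/6893 → turn +1·90°
n=6: pose=(-7,4,S); sL=20/51, sR=12/29; mL=322/1479, mR=-32/1479; mL+mR=10/51 → advance +1; mR−mL=-118/493 → turn -1·90°

0 4/15 60/241 418/3615 64/3615 -6 5 N
1 30/149 30/89 3135/13261 -1800/13261 -6 6 E
2 60/221 60/197 7350/43537 -1440/43537 -5 6 S
3 15/37 3/13 27/962 84/481 -5 5 W
4 12/37 60/169 1206/6253 -192/6253 -6 5 S
5 30/61 30/113 135/6893 1560/6893 -6 4 W
6 20/51 12/29 322/1479 -32/1479 -7 4 S
final -7 3 W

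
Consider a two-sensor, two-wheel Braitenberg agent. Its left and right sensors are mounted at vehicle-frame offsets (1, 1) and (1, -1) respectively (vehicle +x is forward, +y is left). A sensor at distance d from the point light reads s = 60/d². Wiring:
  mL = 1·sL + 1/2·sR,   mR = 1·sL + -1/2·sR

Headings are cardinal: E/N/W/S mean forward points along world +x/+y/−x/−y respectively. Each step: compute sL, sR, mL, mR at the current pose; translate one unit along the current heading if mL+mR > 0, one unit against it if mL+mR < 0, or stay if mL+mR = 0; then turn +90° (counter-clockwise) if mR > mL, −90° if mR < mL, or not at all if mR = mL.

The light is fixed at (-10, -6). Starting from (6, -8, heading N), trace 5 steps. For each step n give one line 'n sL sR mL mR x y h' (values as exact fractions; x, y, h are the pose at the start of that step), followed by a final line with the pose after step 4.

n=0: pose=(6,-8,N); sL=30/113, sR=6/29; mL=1209/3277, mR=531/3277; mL+mR=60/113 → advance +1; mR−mL=-6/29 → turn -1·90°
n=1: pose=(6,-7,E); sL=60/289, sR=60/293; mL=26250/84677, mR=8910/84677; mL+mR=120/289 → advance +1; mR−mL=-60/293 → turn -1·90°
n=2: pose=(7,-7,S); sL=15/82, sR=3/13; mL=159/533, mR=36/533; mL+mR=15/41 → advance +1; mR−mL=-3/13 → turn -1·90°
n=3: pose=(7,-8,W); sL=12/53, sR=60/257; mL=4674/13621, mR=1494/13621; mL+mR=24/53 → advance +1; mR−mL=-60/257 → turn -1·90°
n=4: pose=(6,-8,N); sL=30/113, sR=6/29; mL=1209/3277, mR=531/3277; mL+mR=60/113 → advance +1; mR−mL=-6/29 → turn -1·90°

0 30/113 6/29 1209/3277 531/3277 6 -8 N
1 60/289 60/293 26250/84677 8910/84677 6 -7 E
2 15/82 3/13 159/533 36/533 7 -7 S
3 12/53 60/257 4674/13621 1494/13621 7 -8 W
4 30/113 6/29 1209/3277 531/3277 6 -8 N
final 6 -7 E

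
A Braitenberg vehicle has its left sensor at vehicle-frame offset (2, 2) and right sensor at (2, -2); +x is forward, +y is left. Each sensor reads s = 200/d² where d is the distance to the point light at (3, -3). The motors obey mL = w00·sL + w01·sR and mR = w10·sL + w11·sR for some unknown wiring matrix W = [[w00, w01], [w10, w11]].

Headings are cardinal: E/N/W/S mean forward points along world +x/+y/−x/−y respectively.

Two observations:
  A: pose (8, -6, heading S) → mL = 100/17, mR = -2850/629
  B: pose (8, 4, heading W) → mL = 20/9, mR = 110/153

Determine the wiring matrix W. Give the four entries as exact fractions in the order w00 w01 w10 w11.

obs A: pose=(8,-6,S) → sL=100/37, sR=100/17, mL=100/17, mR=-2850/629
obs B: pose=(8,4,W) → sL=100/17, sR=20/9, mL=20/9, mR=110/153
sensor matrix S = [[100/37, 100/17], [100/17, 20/9]]; det S = -2752000/96237
solve [mL_A; mL_B] = S·[w00; w01] and [mR_A; mR_B] = S·[w10; w11]:
  w00 = 0, w01 = 1, w10 = 1/2, w11 = -1

0 1 1/2 -1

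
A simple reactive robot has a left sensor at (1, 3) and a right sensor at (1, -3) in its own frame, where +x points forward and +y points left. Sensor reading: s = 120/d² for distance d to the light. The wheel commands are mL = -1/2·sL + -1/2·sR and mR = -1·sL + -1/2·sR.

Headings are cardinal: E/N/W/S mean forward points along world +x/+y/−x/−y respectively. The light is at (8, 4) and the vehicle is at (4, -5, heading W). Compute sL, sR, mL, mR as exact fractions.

left sensor world pos  = (3, -8); dL² = 169
right sensor world pos = (3, -2); dR² = 61
sL = 120/169 = 120/169
sR = 120/61 = 120/61
mL = -1/2·sL + -1/2·sR = -13800/10309
mR = -1·sL + -1/2·sR = -17460/10309

120/169 120/61 -13800/10309 -17460/10309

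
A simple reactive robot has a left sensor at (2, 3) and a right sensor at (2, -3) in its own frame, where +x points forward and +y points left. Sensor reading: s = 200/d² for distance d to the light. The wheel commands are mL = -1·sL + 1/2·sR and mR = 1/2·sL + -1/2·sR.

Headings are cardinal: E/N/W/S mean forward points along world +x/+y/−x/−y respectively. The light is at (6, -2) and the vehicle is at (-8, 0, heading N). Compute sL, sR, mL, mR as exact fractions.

40/61 200/137 620/8357 -3360/8357

left sensor world pos  = (-11, 2); dL² = 305
right sensor world pos = (-5, 2); dR² = 137
sL = 200/305 = 40/61
sR = 200/137 = 200/137
mL = -1·sL + 1/2·sR = 620/8357
mR = 1/2·sL + -1/2·sR = -3360/8357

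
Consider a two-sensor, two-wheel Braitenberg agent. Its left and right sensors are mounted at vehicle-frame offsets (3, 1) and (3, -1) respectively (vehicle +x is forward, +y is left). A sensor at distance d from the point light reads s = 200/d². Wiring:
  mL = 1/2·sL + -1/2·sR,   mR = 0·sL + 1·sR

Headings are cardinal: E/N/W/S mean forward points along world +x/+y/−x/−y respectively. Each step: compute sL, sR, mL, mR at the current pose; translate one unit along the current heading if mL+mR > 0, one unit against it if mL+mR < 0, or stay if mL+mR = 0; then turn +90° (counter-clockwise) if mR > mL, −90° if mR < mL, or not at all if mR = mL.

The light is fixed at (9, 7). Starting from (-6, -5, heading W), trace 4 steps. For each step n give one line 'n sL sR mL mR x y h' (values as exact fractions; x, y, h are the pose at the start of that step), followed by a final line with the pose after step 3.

n=0: pose=(-6,-5,W); sL=200/493, sR=40/89; mL=-960/43877, mR=40/89; mL+mR=18760/43877 → advance +1; mR−mL=20680/43877 → turn +1·90°
n=1: pose=(-7,-5,S); sL=4/9, sR=100/257; mL=64/2313, mR=100/257; mL+mR=964/2313 → advance +1; mR−mL=836/2313 → turn +1·90°
n=2: pose=(-7,-6,E); sL=200/313, sR=40/73; mL=1040/22849, mR=40/73; mL+mR=13560/22849 → advance +1; mR−mL=11480/22849 → turn +1·90°
n=3: pose=(-6,-6,N); sL=50/89, sR=25/37; mL=-375/6586, mR=25/37; mL+mR=4075/6586 → advance +1; mR−mL=4825/6586 → turn +1·90°

0 200/493 40/89 -960/43877 40/89 -6 -5 W
1 4/9 100/257 64/2313 100/257 -7 -5 S
2 200/313 40/73 1040/22849 40/73 -7 -6 E
3 50/89 25/37 -375/6586 25/37 -6 -6 N
final -6 -5 W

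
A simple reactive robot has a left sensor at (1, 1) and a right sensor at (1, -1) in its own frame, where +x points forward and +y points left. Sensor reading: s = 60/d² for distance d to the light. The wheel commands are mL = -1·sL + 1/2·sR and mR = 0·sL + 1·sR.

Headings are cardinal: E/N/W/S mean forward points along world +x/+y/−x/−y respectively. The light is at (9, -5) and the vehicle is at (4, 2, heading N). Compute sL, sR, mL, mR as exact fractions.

left sensor world pos  = (3, 3); dL² = 100
right sensor world pos = (5, 3); dR² = 80
sL = 60/100 = 3/5
sR = 60/80 = 3/4
mL = -1·sL + 1/2·sR = -9/40
mR = 0·sL + 1·sR = 3/4

3/5 3/4 -9/40 3/4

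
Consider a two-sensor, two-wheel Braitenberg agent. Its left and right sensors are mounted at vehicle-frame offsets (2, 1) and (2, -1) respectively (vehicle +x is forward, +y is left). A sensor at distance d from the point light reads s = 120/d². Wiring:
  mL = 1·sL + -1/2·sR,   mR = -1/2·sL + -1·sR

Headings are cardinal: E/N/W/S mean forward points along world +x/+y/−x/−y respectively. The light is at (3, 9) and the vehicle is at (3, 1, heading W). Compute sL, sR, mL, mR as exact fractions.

left sensor world pos  = (1, 0); dL² = 85
right sensor world pos = (1, 2); dR² = 53
sL = 120/85 = 24/17
sR = 120/53 = 120/53
mL = 1·sL + -1/2·sR = 252/901
mR = -1/2·sL + -1·sR = -2676/901

24/17 120/53 252/901 -2676/901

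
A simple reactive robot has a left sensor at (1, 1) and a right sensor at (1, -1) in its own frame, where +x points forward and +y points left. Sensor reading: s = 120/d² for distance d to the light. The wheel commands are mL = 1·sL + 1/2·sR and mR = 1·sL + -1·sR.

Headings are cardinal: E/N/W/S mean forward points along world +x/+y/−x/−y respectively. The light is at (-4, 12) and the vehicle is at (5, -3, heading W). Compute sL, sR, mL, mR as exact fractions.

3/8 6/13 63/104 -9/104

left sensor world pos  = (4, -4); dL² = 320
right sensor world pos = (4, -2); dR² = 260
sL = 120/320 = 3/8
sR = 120/260 = 6/13
mL = 1·sL + 1/2·sR = 63/104
mR = 1·sL + -1·sR = -9/104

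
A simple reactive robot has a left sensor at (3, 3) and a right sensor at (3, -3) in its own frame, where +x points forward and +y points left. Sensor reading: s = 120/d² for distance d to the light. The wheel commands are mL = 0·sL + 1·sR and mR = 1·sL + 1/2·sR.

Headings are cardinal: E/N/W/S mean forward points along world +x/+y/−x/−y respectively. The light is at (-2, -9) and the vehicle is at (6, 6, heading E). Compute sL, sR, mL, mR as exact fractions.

24/89 24/53 24/53 2340/4717

left sensor world pos  = (9, 9); dL² = 445
right sensor world pos = (9, 3); dR² = 265
sL = 120/445 = 24/89
sR = 120/265 = 24/53
mL = 0·sL + 1·sR = 24/53
mR = 1·sL + 1/2·sR = 2340/4717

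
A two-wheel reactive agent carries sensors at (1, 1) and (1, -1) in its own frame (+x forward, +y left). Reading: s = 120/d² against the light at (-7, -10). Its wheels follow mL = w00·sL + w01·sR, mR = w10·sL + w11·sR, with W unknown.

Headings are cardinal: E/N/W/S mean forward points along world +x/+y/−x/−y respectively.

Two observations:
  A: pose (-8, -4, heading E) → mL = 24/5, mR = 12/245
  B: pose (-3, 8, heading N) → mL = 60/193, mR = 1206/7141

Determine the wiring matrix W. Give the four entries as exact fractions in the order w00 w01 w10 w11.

0 1 1 -1/2

obs A: pose=(-8,-4,E) → sL=120/49, sR=24/5, mL=24/5, mR=12/245
obs B: pose=(-3,8,N) → sL=12/37, sR=60/193, mL=60/193, mR=1206/7141
sensor matrix S = [[120/49, 24/5], [12/37, 60/193]]; det S = -1391616/1749545
solve [mL_A; mL_B] = S·[w00; w01] and [mR_A; mR_B] = S·[w10; w11]:
  w00 = 0, w01 = 1, w10 = 1, w11 = -1/2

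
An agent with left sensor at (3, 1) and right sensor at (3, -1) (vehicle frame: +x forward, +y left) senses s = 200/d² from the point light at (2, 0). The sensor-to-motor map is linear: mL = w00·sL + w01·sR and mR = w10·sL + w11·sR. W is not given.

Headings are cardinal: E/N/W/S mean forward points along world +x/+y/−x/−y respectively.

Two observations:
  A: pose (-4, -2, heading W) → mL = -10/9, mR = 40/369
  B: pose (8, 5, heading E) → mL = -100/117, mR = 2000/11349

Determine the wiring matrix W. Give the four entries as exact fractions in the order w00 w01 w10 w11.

obs A: pose=(-4,-2,W) → sL=20/9, sR=100/41, mL=-10/9, mR=40/369
obs B: pose=(8,5,E) → sL=200/117, sR=200/97, mL=-100/117, mR=2000/11349
sensor matrix S = [[20/9, 100/41], [200/117, 200/97]]; det S = 64000/155103
solve [mL_A; mL_B] = S·[w00; w01] and [mR_A; mR_B] = S·[w10; w11]:
  w00 = -1/2, w01 = 0, w10 = -1/2, w11 = 1/2

-1/2 0 -1/2 1/2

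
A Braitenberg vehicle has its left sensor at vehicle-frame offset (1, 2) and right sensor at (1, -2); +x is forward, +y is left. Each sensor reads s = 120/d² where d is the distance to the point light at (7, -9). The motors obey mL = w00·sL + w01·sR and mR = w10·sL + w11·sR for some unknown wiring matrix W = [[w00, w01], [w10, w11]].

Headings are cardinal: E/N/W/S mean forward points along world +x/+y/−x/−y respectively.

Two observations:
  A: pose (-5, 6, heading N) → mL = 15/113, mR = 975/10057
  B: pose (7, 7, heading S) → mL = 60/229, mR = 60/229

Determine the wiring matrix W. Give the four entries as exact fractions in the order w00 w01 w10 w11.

1/2 0 1 -1/2

obs A: pose=(-5,6,N) → sL=30/113, sR=30/89, mL=15/113, mR=975/10057
obs B: pose=(7,7,S) → sL=120/229, sR=120/229, mL=60/229, mR=60/229
sensor matrix S = [[30/113, 30/89], [120/229, 120/229]]; det S = -86400/2303053
solve [mL_A; mL_B] = S·[w00; w01] and [mR_A; mR_B] = S·[w10; w11]:
  w00 = 1/2, w01 = 0, w10 = 1, w11 = -1/2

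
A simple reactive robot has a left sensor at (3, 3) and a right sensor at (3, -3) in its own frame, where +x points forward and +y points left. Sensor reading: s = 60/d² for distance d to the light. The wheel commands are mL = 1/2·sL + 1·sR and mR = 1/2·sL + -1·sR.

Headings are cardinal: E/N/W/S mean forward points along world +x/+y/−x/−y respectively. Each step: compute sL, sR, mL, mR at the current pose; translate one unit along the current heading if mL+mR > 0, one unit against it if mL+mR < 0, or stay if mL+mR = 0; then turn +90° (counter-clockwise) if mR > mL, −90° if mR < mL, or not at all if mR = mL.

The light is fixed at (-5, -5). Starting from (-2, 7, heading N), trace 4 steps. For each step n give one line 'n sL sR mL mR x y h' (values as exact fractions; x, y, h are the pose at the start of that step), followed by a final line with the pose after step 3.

0 4/15 20/87 158/435 -14/145 -2 7 N
1 15/73 15/34 675/1241 -420/1241 -2 8 E
2 60/149 60/101 11970/15049 -5910/15049 -1 8 S
3 30/41 30/113 2925/4633 465/4633 -1 7 W
final -2 7 N

n=0: pose=(-2,7,N); sL=4/15, sR=20/87; mL=158/435, mR=-14/145; mL+mR=4/15 → advance +1; mR−mL=-40/87 → turn -1·90°
n=1: pose=(-2,8,E); sL=15/73, sR=15/34; mL=675/1241, mR=-420/1241; mL+mR=15/73 → advance +1; mR−mL=-15/17 → turn -1·90°
n=2: pose=(-1,8,S); sL=60/149, sR=60/101; mL=11970/15049, mR=-5910/15049; mL+mR=60/149 → advance +1; mR−mL=-120/101 → turn -1·90°
n=3: pose=(-1,7,W); sL=30/41, sR=30/113; mL=2925/4633, mR=465/4633; mL+mR=30/41 → advance +1; mR−mL=-60/113 → turn -1·90°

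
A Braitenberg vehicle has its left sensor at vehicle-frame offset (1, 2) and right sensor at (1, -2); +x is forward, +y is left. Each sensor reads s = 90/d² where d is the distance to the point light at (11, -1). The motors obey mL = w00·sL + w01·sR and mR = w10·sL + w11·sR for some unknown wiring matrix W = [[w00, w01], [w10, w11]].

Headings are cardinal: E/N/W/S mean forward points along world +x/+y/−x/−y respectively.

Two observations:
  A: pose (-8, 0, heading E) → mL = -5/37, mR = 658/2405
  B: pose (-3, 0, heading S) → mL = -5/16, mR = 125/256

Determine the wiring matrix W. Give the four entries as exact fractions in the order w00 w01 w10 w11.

obs A: pose=(-8,0,E) → sL=10/37, sR=18/65, mL=-5/37, mR=658/2405
obs B: pose=(-3,0,S) → sL=5/8, sR=45/128, mL=-5/16, mR=125/256
sensor matrix S = [[10/37, 18/65], [5/8, 45/128]]; det S = -2403/30784
solve [mL_A; mL_B] = S·[w00; w01] and [mR_A; mR_B] = S·[w10; w11]:
  w00 = -1/2, w01 = 0, w10 = 1/2, w11 = 1/2

-1/2 0 1/2 1/2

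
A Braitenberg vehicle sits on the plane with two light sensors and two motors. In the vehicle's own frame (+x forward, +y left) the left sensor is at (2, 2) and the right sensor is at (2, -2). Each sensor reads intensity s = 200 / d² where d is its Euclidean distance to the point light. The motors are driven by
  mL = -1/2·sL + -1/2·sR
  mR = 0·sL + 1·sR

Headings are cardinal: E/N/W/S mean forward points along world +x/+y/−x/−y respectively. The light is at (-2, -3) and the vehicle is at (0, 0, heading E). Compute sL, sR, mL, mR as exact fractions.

200/41 200/17 -5800/697 200/17

left sensor world pos  = (2, 2); dL² = 41
right sensor world pos = (2, -2); dR² = 17
sL = 200/41 = 200/41
sR = 200/17 = 200/17
mL = -1/2·sL + -1/2·sR = -5800/697
mR = 0·sL + 1·sR = 200/17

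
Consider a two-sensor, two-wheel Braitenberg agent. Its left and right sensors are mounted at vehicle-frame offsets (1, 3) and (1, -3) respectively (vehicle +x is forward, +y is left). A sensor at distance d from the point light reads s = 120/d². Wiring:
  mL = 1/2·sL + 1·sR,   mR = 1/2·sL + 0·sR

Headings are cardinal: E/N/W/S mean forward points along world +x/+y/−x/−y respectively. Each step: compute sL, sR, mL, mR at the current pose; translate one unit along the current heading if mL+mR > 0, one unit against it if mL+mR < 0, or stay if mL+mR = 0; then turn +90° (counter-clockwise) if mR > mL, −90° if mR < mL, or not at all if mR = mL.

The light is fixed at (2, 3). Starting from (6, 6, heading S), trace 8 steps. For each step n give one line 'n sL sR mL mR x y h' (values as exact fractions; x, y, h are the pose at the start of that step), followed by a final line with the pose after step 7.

0 120/53 24 1332/53 60/53 6 6 S
1 12 60/17 162/17 6 6 5 W
2 40/3 8/3 28/3 20/3 5 5 N
3 30/13 15/2 225/26 15/13 5 6 E
4 120/53 24 1332/53 60/53 6 6 S
5 12 60/17 162/17 6 6 5 W
6 40/3 8/3 28/3 20/3 5 5 N
7 30/13 15/2 225/26 15/13 5 6 E
final 6 6 S

n=0: pose=(6,6,S); sL=120/53, sR=24; mL=1332/53, mR=60/53; mL+mR=1392/53 → advance +1; mR−mL=-24 → turn -1·90°
n=1: pose=(6,5,W); sL=12, sR=60/17; mL=162/17, mR=6; mL+mR=264/17 → advance +1; mR−mL=-60/17 → turn -1·90°
n=2: pose=(5,5,N); sL=40/3, sR=8/3; mL=28/3, mR=20/3; mL+mR=16 → advance +1; mR−mL=-8/3 → turn -1·90°
n=3: pose=(5,6,E); sL=30/13, sR=15/2; mL=225/26, mR=15/13; mL+mR=255/26 → advance +1; mR−mL=-15/2 → turn -1·90°
n=4: pose=(6,6,S); sL=120/53, sR=24; mL=1332/53, mR=60/53; mL+mR=1392/53 → advance +1; mR−mL=-24 → turn -1·90°
n=5: pose=(6,5,W); sL=12, sR=60/17; mL=162/17, mR=6; mL+mR=264/17 → advance +1; mR−mL=-60/17 → turn -1·90°
n=6: pose=(5,5,N); sL=40/3, sR=8/3; mL=28/3, mR=20/3; mL+mR=16 → advance +1; mR−mL=-8/3 → turn -1·90°
n=7: pose=(5,6,E); sL=30/13, sR=15/2; mL=225/26, mR=15/13; mL+mR=255/26 → advance +1; mR−mL=-15/2 → turn -1·90°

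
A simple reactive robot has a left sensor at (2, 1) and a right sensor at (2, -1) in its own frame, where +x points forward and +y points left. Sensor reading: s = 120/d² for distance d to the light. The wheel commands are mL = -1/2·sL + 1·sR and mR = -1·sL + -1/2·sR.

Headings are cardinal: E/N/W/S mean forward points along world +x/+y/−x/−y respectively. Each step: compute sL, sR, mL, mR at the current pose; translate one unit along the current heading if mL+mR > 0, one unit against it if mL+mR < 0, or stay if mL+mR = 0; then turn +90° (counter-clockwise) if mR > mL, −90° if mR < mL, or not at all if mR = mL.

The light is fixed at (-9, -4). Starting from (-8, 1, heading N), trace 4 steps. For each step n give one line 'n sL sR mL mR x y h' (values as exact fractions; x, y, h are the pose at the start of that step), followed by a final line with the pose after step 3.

0 120/49 120/53 2700/2597 -9300/2597 -8 1 N
1 60/17 20/3 250/51 -350/51 -8 0 E
2 24 24 12 -36 -9 0 S
3 6 3 0 -15/2 -9 1 W
final -8 1 N

n=0: pose=(-8,1,N); sL=120/49, sR=120/53; mL=2700/2597, mR=-9300/2597; mL+mR=-6600/2597 → advance -1; mR−mL=-12000/2597 → turn -1·90°
n=1: pose=(-8,0,E); sL=60/17, sR=20/3; mL=250/51, mR=-350/51; mL+mR=-100/51 → advance -1; mR−mL=-200/17 → turn -1·90°
n=2: pose=(-9,0,S); sL=24, sR=24; mL=12, mR=-36; mL+mR=-24 → advance -1; mR−mL=-48 → turn -1·90°
n=3: pose=(-9,1,W); sL=6, sR=3; mL=0, mR=-15/2; mL+mR=-15/2 → advance -1; mR−mL=-15/2 → turn -1·90°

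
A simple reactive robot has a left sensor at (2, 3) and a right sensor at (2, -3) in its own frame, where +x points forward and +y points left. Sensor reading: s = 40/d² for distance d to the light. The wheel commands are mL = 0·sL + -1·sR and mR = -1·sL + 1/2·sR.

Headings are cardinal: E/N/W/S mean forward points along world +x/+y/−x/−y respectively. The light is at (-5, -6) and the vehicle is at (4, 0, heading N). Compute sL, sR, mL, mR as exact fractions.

2/5 5/26 -5/26 -79/260

left sensor world pos  = (1, 2); dL² = 100
right sensor world pos = (7, 2); dR² = 208
sL = 40/100 = 2/5
sR = 40/208 = 5/26
mL = 0·sL + -1·sR = -5/26
mR = -1·sL + 1/2·sR = -79/260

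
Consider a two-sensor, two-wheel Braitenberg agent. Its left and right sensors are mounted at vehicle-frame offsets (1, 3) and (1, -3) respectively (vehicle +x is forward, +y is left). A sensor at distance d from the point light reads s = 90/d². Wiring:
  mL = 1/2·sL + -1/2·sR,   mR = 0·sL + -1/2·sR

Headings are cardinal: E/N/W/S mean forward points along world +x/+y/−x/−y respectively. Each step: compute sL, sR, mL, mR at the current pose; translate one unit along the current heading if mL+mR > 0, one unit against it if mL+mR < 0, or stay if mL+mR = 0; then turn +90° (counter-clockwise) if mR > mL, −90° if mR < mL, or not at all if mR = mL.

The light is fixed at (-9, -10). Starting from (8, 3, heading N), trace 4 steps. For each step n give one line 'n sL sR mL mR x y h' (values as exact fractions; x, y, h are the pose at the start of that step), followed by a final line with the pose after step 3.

n=0: pose=(8,3,N); sL=45/196, sR=45/298; mL=2295/58408, mR=-45/596; mL+mR=-2115/58408 → advance -1; mR−mL=-45/392 → turn -1·90°
n=1: pose=(8,2,E); sL=10/61, sR=2/9; mL=-16/549, mR=-1/9; mL+mR=-77/549 → advance -1; mR−mL=-5/61 → turn -1·90°
n=2: pose=(7,2,S); sL=45/241, sR=9/29; mL=-432/6989, mR=-9/58; mL+mR=-3033/13978 → advance -1; mR−mL=-45/482 → turn -1·90°
n=3: pose=(7,3,W); sL=18/65, sR=90/481; mL=108/2405, mR=-45/481; mL+mR=-9/185 → advance -1; mR−mL=-9/65 → turn -1·90°

0 45/196 45/298 2295/58408 -45/596 8 3 N
1 10/61 2/9 -16/549 -1/9 8 2 E
2 45/241 9/29 -432/6989 -9/58 7 2 S
3 18/65 90/481 108/2405 -45/481 7 3 W
final 8 3 N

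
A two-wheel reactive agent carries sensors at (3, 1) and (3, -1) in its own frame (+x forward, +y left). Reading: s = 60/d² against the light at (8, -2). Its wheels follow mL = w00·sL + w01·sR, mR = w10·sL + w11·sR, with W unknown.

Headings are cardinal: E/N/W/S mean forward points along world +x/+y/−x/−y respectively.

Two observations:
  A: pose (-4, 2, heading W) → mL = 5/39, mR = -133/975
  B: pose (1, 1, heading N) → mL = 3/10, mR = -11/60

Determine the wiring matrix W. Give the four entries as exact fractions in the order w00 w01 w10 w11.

1/2 0 -1 1/2

obs A: pose=(-4,2,W) → sL=10/39, sR=6/25, mL=5/39, mR=-133/975
obs B: pose=(1,1,N) → sL=3/5, sR=5/6, mL=3/10, mR=-11/60
sensor matrix S = [[10/39, 6/25], [3/5, 5/6]]; det S = 1019/14625
solve [mL_A; mL_B] = S·[w00; w01] and [mR_A; mR_B] = S·[w10; w11]:
  w00 = 1/2, w01 = 0, w10 = -1, w11 = 1/2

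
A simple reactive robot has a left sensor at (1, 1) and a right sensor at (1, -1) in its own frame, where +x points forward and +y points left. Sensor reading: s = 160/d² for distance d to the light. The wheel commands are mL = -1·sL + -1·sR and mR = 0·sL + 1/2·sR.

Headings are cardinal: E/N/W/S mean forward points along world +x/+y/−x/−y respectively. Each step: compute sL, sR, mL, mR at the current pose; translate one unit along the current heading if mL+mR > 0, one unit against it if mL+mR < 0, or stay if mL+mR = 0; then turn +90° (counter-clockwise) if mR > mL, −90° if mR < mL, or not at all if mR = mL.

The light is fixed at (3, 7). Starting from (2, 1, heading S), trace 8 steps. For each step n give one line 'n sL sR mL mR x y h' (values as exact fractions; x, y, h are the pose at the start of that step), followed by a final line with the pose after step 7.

0 160/49 160/53 -16320/2597 80/53 2 1 S
1 10 40/9 -130/9 20/9 2 2 E
2 32/5 160/17 -1344/85 80/17 1 2 N
3 80/29 80/17 -3680/493 40/17 1 1 W
4 160/49 160/53 -16320/2597 80/53 2 1 S
5 10 40/9 -130/9 20/9 2 2 E
6 32/5 160/17 -1344/85 80/17 1 2 N
7 80/29 80/17 -3680/493 40/17 1 1 W
final 2 1 S

n=0: pose=(2,1,S); sL=160/49, sR=160/53; mL=-16320/2597, mR=80/53; mL+mR=-12400/2597 → advance -1; mR−mL=20240/2597 → turn +1·90°
n=1: pose=(2,2,E); sL=10, sR=40/9; mL=-130/9, mR=20/9; mL+mR=-110/9 → advance -1; mR−mL=50/3 → turn +1·90°
n=2: pose=(1,2,N); sL=32/5, sR=160/17; mL=-1344/85, mR=80/17; mL+mR=-944/85 → advance -1; mR−mL=1744/85 → turn +1·90°
n=3: pose=(1,1,W); sL=80/29, sR=80/17; mL=-3680/493, mR=40/17; mL+mR=-2520/493 → advance -1; mR−mL=4840/493 → turn +1·90°
n=4: pose=(2,1,S); sL=160/49, sR=160/53; mL=-16320/2597, mR=80/53; mL+mR=-12400/2597 → advance -1; mR−mL=20240/2597 → turn +1·90°
n=5: pose=(2,2,E); sL=10, sR=40/9; mL=-130/9, mR=20/9; mL+mR=-110/9 → advance -1; mR−mL=50/3 → turn +1·90°
n=6: pose=(1,2,N); sL=32/5, sR=160/17; mL=-1344/85, mR=80/17; mL+mR=-944/85 → advance -1; mR−mL=1744/85 → turn +1·90°
n=7: pose=(1,1,W); sL=80/29, sR=80/17; mL=-3680/493, mR=40/17; mL+mR=-2520/493 → advance -1; mR−mL=4840/493 → turn +1·90°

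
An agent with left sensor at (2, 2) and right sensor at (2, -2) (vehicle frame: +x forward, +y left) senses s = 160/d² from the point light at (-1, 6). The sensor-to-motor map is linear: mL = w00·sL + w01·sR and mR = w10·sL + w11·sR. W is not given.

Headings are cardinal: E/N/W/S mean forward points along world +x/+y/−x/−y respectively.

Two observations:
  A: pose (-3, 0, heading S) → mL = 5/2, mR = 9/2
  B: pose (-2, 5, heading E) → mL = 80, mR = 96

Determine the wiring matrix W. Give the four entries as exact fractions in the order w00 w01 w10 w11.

obs A: pose=(-3,0,S) → sL=5/2, sR=2, mL=5/2, mR=9/2
obs B: pose=(-2,5,E) → sL=80, sR=16, mL=80, mR=96
sensor matrix S = [[5/2, 2], [80, 16]]; det S = -120
solve [mL_A; mL_B] = S·[w00; w01] and [mR_A; mR_B] = S·[w10; w11]:
  w00 = 1, w01 = 0, w10 = 1, w11 = 1

1 0 1 1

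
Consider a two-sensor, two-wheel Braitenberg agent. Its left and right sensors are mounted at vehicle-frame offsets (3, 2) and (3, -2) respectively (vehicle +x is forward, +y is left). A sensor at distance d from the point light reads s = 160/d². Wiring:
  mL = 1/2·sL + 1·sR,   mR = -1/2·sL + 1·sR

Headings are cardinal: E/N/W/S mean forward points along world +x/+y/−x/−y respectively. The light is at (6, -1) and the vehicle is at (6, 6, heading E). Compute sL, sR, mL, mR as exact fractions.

left sensor world pos  = (9, 8); dL² = 90
right sensor world pos = (9, 4); dR² = 34
sL = 160/90 = 16/9
sR = 160/34 = 80/17
mL = 1/2·sL + 1·sR = 856/153
mR = -1/2·sL + 1·sR = 584/153

16/9 80/17 856/153 584/153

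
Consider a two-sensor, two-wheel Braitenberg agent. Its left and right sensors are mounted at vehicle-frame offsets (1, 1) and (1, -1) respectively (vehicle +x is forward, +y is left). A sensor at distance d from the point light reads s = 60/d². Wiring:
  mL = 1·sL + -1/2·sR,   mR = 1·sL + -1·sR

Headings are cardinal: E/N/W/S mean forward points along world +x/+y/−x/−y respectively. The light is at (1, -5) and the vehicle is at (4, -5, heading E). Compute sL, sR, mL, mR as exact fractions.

60/17 60/17 30/17 0

left sensor world pos  = (5, -4); dL² = 17
right sensor world pos = (5, -6); dR² = 17
sL = 60/17 = 60/17
sR = 60/17 = 60/17
mL = 1·sL + -1/2·sR = 30/17
mR = 1·sL + -1·sR = 0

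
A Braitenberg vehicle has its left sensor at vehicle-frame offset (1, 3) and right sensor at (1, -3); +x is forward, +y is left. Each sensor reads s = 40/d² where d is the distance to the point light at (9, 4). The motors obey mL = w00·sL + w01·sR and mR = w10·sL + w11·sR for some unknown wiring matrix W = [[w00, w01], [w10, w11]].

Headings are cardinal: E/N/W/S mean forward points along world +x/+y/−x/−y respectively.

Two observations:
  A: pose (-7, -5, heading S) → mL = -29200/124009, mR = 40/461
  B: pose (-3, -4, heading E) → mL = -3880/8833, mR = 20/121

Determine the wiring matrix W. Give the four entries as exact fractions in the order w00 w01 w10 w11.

-1 -1 0 1

obs A: pose=(-7,-5,S) → sL=40/269, sR=40/461, mL=-29200/124009, mR=40/461
obs B: pose=(-3,-4,E) → sL=20/73, sR=20/121, mL=-3880/8833, mR=20/121
sensor matrix S = [[40/269, 40/461], [20/73, 20/121]]; det S = 883200/1095371497
solve [mL_A; mL_B] = S·[w00; w01] and [mR_A; mR_B] = S·[w10; w11]:
  w00 = -1, w01 = -1, w10 = 0, w11 = 1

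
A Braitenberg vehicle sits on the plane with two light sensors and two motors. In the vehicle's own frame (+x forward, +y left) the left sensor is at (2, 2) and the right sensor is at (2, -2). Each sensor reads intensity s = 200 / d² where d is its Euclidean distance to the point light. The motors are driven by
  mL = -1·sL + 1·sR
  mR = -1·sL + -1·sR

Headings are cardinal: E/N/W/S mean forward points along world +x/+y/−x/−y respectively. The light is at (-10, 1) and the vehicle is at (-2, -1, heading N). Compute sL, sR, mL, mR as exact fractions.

50/9 2 -32/9 -68/9

left sensor world pos  = (-4, 1); dL² = 36
right sensor world pos = (0, 1); dR² = 100
sL = 200/36 = 50/9
sR = 200/100 = 2
mL = -1·sL + 1·sR = -32/9
mR = -1·sL + -1·sR = -68/9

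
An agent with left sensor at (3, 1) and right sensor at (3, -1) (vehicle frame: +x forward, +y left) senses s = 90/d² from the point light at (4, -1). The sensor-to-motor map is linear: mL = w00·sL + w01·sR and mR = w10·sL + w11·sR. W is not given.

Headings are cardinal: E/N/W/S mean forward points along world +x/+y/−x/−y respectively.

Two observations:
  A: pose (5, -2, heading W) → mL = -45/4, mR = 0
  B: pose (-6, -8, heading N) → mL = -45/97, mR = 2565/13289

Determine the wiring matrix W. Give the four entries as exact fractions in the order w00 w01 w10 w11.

obs A: pose=(5,-2,W) → sL=45/4, sR=45/2, mL=-45/4, mR=0
obs B: pose=(-6,-8,N) → sL=90/137, sR=90/97, mL=-45/97, mR=2565/13289
sensor matrix S = [[45/4, 45/2], [90/137, 90/97]]; det S = -115425/26578
solve [mL_A; mL_B] = S·[w00; w01] and [mR_A; mR_B] = S·[w10; w11]:
  w00 = 0, w01 = -1/2, w10 = 1, w11 = -1/2

0 -1/2 1 -1/2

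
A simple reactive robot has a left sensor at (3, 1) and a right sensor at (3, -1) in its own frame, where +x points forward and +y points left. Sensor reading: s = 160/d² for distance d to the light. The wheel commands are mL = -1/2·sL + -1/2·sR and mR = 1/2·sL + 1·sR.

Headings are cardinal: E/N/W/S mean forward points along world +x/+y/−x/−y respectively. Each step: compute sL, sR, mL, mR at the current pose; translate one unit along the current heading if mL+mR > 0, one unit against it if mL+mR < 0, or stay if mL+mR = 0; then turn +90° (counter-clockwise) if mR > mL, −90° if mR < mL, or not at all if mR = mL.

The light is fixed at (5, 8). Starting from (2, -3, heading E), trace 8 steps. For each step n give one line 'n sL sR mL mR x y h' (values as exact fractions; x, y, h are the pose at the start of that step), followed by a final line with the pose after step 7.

n=0: pose=(2,-3,E); sL=8/5, sR=10/9; mL=-61/45, mR=86/45; mL+mR=5/9 → advance +1; mR−mL=49/15 → turn +1·90°
n=1: pose=(3,-3,N); sL=160/73, sR=32/13; mL=-2208/949, mR=3376/949; mL+mR=16/13 → advance +1; mR−mL=5584/949 → turn +1·90°
n=2: pose=(3,-2,W); sL=80/73, sR=80/53; mL=-5040/3869, mR=7960/3869; mL+mR=40/53 → advance +1; mR−mL=13000/3869 → turn +1·90°
n=3: pose=(2,-2,S); sL=160/173, sR=32/37; mL=-5728/6401, mR=8496/6401; mL+mR=16/37 → advance +1; mR−mL=14224/6401 → turn +1·90°
n=4: pose=(2,-3,E); sL=8/5, sR=10/9; mL=-61/45, mR=86/45; mL+mR=5/9 → advance +1; mR−mL=49/15 → turn +1·90°
n=5: pose=(3,-3,N); sL=160/73, sR=32/13; mL=-2208/949, mR=3376/949; mL+mR=16/13 → advance +1; mR−mL=5584/949 → turn +1·90°
n=6: pose=(3,-2,W); sL=80/73, sR=80/53; mL=-5040/3869, mR=7960/3869; mL+mR=40/53 → advance +1; mR−mL=13000/3869 → turn +1·90°
n=7: pose=(2,-2,S); sL=160/173, sR=32/37; mL=-5728/6401, mR=8496/6401; mL+mR=16/37 → advance +1; mR−mL=14224/6401 → turn +1·90°

0 8/5 10/9 -61/45 86/45 2 -3 E
1 160/73 32/13 -2208/949 3376/949 3 -3 N
2 80/73 80/53 -5040/3869 7960/3869 3 -2 W
3 160/173 32/37 -5728/6401 8496/6401 2 -2 S
4 8/5 10/9 -61/45 86/45 2 -3 E
5 160/73 32/13 -2208/949 3376/949 3 -3 N
6 80/73 80/53 -5040/3869 7960/3869 3 -2 W
7 160/173 32/37 -5728/6401 8496/6401 2 -2 S
final 2 -3 E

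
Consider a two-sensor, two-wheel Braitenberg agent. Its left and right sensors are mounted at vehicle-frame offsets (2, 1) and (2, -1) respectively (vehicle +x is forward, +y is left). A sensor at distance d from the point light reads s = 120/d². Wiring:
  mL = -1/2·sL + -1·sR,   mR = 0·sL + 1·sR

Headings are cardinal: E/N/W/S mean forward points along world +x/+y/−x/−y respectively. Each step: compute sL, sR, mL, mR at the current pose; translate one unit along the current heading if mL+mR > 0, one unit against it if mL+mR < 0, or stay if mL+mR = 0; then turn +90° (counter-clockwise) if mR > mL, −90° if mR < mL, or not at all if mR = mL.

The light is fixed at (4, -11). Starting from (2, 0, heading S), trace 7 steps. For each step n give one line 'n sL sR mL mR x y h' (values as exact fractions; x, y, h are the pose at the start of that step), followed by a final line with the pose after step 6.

n=0: pose=(2,0,S); sL=60/41, sR=4/3; mL=-254/123, mR=4/3; mL+mR=-30/41 → advance -1; mR−mL=418/123 → turn +1·90°
n=1: pose=(2,1,E); sL=120/169, sR=120/121; mL=-27540/20449, mR=120/121; mL+mR=-60/169 → advance -1; mR−mL=47820/20449 → turn +1·90°
n=2: pose=(1,1,N); sL=30/53, sR=3/5; mL=-234/265, mR=3/5; mL+mR=-15/53 → advance -1; mR−mL=393/265 → turn +1·90°
n=3: pose=(1,0,W); sL=24/25, sR=120/169; mL=-5028/4225, mR=120/169; mL+mR=-12/25 → advance -1; mR−mL=8028/4225 → turn +1·90°
n=4: pose=(2,0,S); sL=60/41, sR=4/3; mL=-254/123, mR=4/3; mL+mR=-30/41 → advance -1; mR−mL=418/123 → turn +1·90°
n=5: pose=(2,1,E); sL=120/169, sR=120/121; mL=-27540/20449, mR=120/121; mL+mR=-60/169 → advance -1; mR−mL=47820/20449 → turn +1·90°
n=6: pose=(1,1,N); sL=30/53, sR=3/5; mL=-234/265, mR=3/5; mL+mR=-15/53 → advance -1; mR−mL=393/265 → turn +1·90°

0 60/41 4/3 -254/123 4/3 2 0 S
1 120/169 120/121 -27540/20449 120/121 2 1 E
2 30/53 3/5 -234/265 3/5 1 1 N
3 24/25 120/169 -5028/4225 120/169 1 0 W
4 60/41 4/3 -254/123 4/3 2 0 S
5 120/169 120/121 -27540/20449 120/121 2 1 E
6 30/53 3/5 -234/265 3/5 1 1 N
final 1 0 W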